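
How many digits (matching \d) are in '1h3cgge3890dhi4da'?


\d matches any digit 0-9.
Scanning '1h3cgge3890dhi4da':
  pos 0: '1' -> DIGIT
  pos 2: '3' -> DIGIT
  pos 7: '3' -> DIGIT
  pos 8: '8' -> DIGIT
  pos 9: '9' -> DIGIT
  pos 10: '0' -> DIGIT
  pos 14: '4' -> DIGIT
Digits found: ['1', '3', '3', '8', '9', '0', '4']
Total: 7

7


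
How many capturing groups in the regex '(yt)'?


To count capturing groups, count each '(' that starts a group.
Pattern: '(yt)'
Walking through the pattern:
  Position 0: '(' -> group #1
Total capturing groups: 1

1


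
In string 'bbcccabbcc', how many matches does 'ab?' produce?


Pattern 'ab?' matches 'a' optionally followed by 'b'.
String: 'bbcccabbcc'
Scanning left to right for 'a' then checking next char:
  Match 1: 'ab' (a followed by b)
Total matches: 1

1


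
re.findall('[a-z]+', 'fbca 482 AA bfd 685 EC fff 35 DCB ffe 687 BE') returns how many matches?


Pattern '[a-z]+' finds one or more lowercase letters.
Text: 'fbca 482 AA bfd 685 EC fff 35 DCB ffe 687 BE'
Scanning for matches:
  Match 1: 'fbca'
  Match 2: 'bfd'
  Match 3: 'fff'
  Match 4: 'ffe'
Total matches: 4

4


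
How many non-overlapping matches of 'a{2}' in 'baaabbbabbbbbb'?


Pattern 'a{2}' matches exactly 2 consecutive a's (greedy, non-overlapping).
String: 'baaabbbabbbbbb'
Scanning for runs of a's:
  Run at pos 1: 'aaa' (length 3) -> 1 match(es)
  Run at pos 7: 'a' (length 1) -> 0 match(es)
Matches found: ['aa']
Total: 1

1


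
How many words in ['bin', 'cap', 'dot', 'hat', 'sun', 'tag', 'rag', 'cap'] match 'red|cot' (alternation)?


Alternation 'red|cot' matches either 'red' or 'cot'.
Checking each word:
  'bin' -> no
  'cap' -> no
  'dot' -> no
  'hat' -> no
  'sun' -> no
  'tag' -> no
  'rag' -> no
  'cap' -> no
Matches: []
Count: 0

0


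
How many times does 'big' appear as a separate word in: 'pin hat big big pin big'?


Scanning each word for exact match 'big':
  Word 1: 'pin' -> no
  Word 2: 'hat' -> no
  Word 3: 'big' -> MATCH
  Word 4: 'big' -> MATCH
  Word 5: 'pin' -> no
  Word 6: 'big' -> MATCH
Total matches: 3

3


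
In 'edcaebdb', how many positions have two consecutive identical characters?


Looking for consecutive identical characters in 'edcaebdb':
  pos 0-1: 'e' vs 'd' -> different
  pos 1-2: 'd' vs 'c' -> different
  pos 2-3: 'c' vs 'a' -> different
  pos 3-4: 'a' vs 'e' -> different
  pos 4-5: 'e' vs 'b' -> different
  pos 5-6: 'b' vs 'd' -> different
  pos 6-7: 'd' vs 'b' -> different
Consecutive identical pairs: []
Count: 0

0


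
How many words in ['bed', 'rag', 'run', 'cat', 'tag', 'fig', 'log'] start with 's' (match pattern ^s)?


Pattern ^s anchors to start of word. Check which words begin with 's':
  'bed' -> no
  'rag' -> no
  'run' -> no
  'cat' -> no
  'tag' -> no
  'fig' -> no
  'log' -> no
Matching words: []
Count: 0

0


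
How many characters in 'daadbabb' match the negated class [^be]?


Negated class [^be] matches any char NOT in {b, e}
Scanning 'daadbabb':
  pos 0: 'd' -> MATCH
  pos 1: 'a' -> MATCH
  pos 2: 'a' -> MATCH
  pos 3: 'd' -> MATCH
  pos 4: 'b' -> no (excluded)
  pos 5: 'a' -> MATCH
  pos 6: 'b' -> no (excluded)
  pos 7: 'b' -> no (excluded)
Total matches: 5

5


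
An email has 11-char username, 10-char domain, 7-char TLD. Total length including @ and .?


An email address has format: username@domain.tld
Username length: 11
'@' character: 1
Domain length: 10
'.' character: 1
TLD length: 7
Total = 11 + 1 + 10 + 1 + 7 = 30

30


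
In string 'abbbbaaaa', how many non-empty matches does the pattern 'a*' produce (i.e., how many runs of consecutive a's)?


Pattern 'a*' matches zero or more a's. We want non-empty runs of consecutive a's.
String: 'abbbbaaaa'
Walking through the string to find runs of a's:
  Run 1: positions 0-0 -> 'a'
  Run 2: positions 5-8 -> 'aaaa'
Non-empty runs found: ['a', 'aaaa']
Count: 2

2


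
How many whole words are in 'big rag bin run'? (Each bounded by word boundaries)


Word boundaries (\b) mark the start/end of each word.
Text: 'big rag bin run'
Splitting by whitespace:
  Word 1: 'big'
  Word 2: 'rag'
  Word 3: 'bin'
  Word 4: 'run'
Total whole words: 4

4


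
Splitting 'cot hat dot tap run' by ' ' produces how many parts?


Splitting by ' ' breaks the string at each occurrence of the separator.
Text: 'cot hat dot tap run'
Parts after split:
  Part 1: 'cot'
  Part 2: 'hat'
  Part 3: 'dot'
  Part 4: 'tap'
  Part 5: 'run'
Total parts: 5

5


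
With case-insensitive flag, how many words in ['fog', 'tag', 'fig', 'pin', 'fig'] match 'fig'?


Case-insensitive matching: compare each word's lowercase form to 'fig'.
  'fog' -> lower='fog' -> no
  'tag' -> lower='tag' -> no
  'fig' -> lower='fig' -> MATCH
  'pin' -> lower='pin' -> no
  'fig' -> lower='fig' -> MATCH
Matches: ['fig', 'fig']
Count: 2

2


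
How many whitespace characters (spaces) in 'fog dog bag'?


\s matches whitespace characters (spaces, tabs, etc.).
Text: 'fog dog bag'
This text has 3 words separated by spaces.
Number of spaces = number of words - 1 = 3 - 1 = 2

2


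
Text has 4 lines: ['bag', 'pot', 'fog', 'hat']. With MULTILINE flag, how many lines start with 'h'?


With MULTILINE flag, ^ matches the start of each line.
Lines: ['bag', 'pot', 'fog', 'hat']
Checking which lines start with 'h':
  Line 1: 'bag' -> no
  Line 2: 'pot' -> no
  Line 3: 'fog' -> no
  Line 4: 'hat' -> MATCH
Matching lines: ['hat']
Count: 1

1


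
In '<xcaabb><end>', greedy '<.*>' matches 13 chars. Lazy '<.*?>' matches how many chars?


Greedy '<.*>' tries to match as MUCH as possible.
Lazy '<.*?>' tries to match as LITTLE as possible.

String: '<xcaabb><end>'
Greedy '<.*>' starts at first '<' and extends to the LAST '>': '<xcaabb><end>' (13 chars)
Lazy '<.*?>' starts at first '<' and stops at the FIRST '>': '<xcaabb>' (8 chars)

8


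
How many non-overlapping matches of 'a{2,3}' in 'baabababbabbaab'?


Pattern 'a{2,3}' matches between 2 and 3 consecutive a's (greedy).
String: 'baabababbabbaab'
Finding runs of a's and applying greedy matching:
  Run at pos 1: 'aa' (length 2)
  Run at pos 4: 'a' (length 1)
  Run at pos 6: 'a' (length 1)
  Run at pos 9: 'a' (length 1)
  Run at pos 12: 'aa' (length 2)
Matches: ['aa', 'aa']
Count: 2

2


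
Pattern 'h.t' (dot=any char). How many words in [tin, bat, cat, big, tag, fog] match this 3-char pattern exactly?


Pattern 'h.t' means: starts with 'h', any single char, ends with 't'.
Checking each word (must be exactly 3 chars):
  'tin' (len=3): no
  'bat' (len=3): no
  'cat' (len=3): no
  'big' (len=3): no
  'tag' (len=3): no
  'fog' (len=3): no
Matching words: []
Total: 0

0


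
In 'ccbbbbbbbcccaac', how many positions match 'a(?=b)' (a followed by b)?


Lookahead 'a(?=b)' matches 'a' only when followed by 'b'.
String: 'ccbbbbbbbcccaac'
Checking each position where char is 'a':
  pos 12: 'a' -> no (next='a')
  pos 13: 'a' -> no (next='c')
Matching positions: []
Count: 0

0


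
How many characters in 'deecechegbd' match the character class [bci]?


Character class [bci] matches any of: {b, c, i}
Scanning string 'deecechegbd' character by character:
  pos 0: 'd' -> no
  pos 1: 'e' -> no
  pos 2: 'e' -> no
  pos 3: 'c' -> MATCH
  pos 4: 'e' -> no
  pos 5: 'c' -> MATCH
  pos 6: 'h' -> no
  pos 7: 'e' -> no
  pos 8: 'g' -> no
  pos 9: 'b' -> MATCH
  pos 10: 'd' -> no
Total matches: 3

3


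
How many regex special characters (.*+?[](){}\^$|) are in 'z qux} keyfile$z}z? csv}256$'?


Regex special characters are: . * + ? [ ] ( ) { } \ ^ $ |
Scanning 'z qux} keyfile$z}z? csv}256$':
  pos 5: '}' -> SPECIAL
  pos 14: '$' -> SPECIAL
  pos 16: '}' -> SPECIAL
  pos 18: '?' -> SPECIAL
  pos 23: '}' -> SPECIAL
  pos 27: '$' -> SPECIAL
Special chars found: ['}', '$', '}', '?', '}', '$']
Total: 6

6


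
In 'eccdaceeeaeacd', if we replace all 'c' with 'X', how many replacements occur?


re.sub('c', 'X', text) replaces every occurrence of 'c' with 'X'.
Text: 'eccdaceeeaeacd'
Scanning for 'c':
  pos 1: 'c' -> replacement #1
  pos 2: 'c' -> replacement #2
  pos 5: 'c' -> replacement #3
  pos 12: 'c' -> replacement #4
Total replacements: 4

4


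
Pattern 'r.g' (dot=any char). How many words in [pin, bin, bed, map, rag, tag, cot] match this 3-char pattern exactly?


Pattern 'r.g' means: starts with 'r', any single char, ends with 'g'.
Checking each word (must be exactly 3 chars):
  'pin' (len=3): no
  'bin' (len=3): no
  'bed' (len=3): no
  'map' (len=3): no
  'rag' (len=3): MATCH
  'tag' (len=3): no
  'cot' (len=3): no
Matching words: ['rag']
Total: 1

1


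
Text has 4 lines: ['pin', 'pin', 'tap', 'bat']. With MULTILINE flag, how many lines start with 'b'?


With MULTILINE flag, ^ matches the start of each line.
Lines: ['pin', 'pin', 'tap', 'bat']
Checking which lines start with 'b':
  Line 1: 'pin' -> no
  Line 2: 'pin' -> no
  Line 3: 'tap' -> no
  Line 4: 'bat' -> MATCH
Matching lines: ['bat']
Count: 1

1


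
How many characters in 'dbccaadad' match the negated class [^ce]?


Negated class [^ce] matches any char NOT in {c, e}
Scanning 'dbccaadad':
  pos 0: 'd' -> MATCH
  pos 1: 'b' -> MATCH
  pos 2: 'c' -> no (excluded)
  pos 3: 'c' -> no (excluded)
  pos 4: 'a' -> MATCH
  pos 5: 'a' -> MATCH
  pos 6: 'd' -> MATCH
  pos 7: 'a' -> MATCH
  pos 8: 'd' -> MATCH
Total matches: 7

7


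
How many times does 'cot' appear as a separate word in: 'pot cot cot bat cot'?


Scanning each word for exact match 'cot':
  Word 1: 'pot' -> no
  Word 2: 'cot' -> MATCH
  Word 3: 'cot' -> MATCH
  Word 4: 'bat' -> no
  Word 5: 'cot' -> MATCH
Total matches: 3

3


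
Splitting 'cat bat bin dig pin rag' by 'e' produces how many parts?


Splitting by 'e' breaks the string at each occurrence of the separator.
Text: 'cat bat bin dig pin rag'
Parts after split:
  Part 1: 'cat bat bin dig pin rag'
Total parts: 1

1


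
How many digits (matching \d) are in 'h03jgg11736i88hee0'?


\d matches any digit 0-9.
Scanning 'h03jgg11736i88hee0':
  pos 1: '0' -> DIGIT
  pos 2: '3' -> DIGIT
  pos 6: '1' -> DIGIT
  pos 7: '1' -> DIGIT
  pos 8: '7' -> DIGIT
  pos 9: '3' -> DIGIT
  pos 10: '6' -> DIGIT
  pos 12: '8' -> DIGIT
  pos 13: '8' -> DIGIT
  pos 17: '0' -> DIGIT
Digits found: ['0', '3', '1', '1', '7', '3', '6', '8', '8', '0']
Total: 10

10


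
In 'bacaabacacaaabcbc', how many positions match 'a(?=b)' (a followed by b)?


Lookahead 'a(?=b)' matches 'a' only when followed by 'b'.
String: 'bacaabacacaaabcbc'
Checking each position where char is 'a':
  pos 1: 'a' -> no (next='c')
  pos 3: 'a' -> no (next='a')
  pos 4: 'a' -> MATCH (next='b')
  pos 6: 'a' -> no (next='c')
  pos 8: 'a' -> no (next='c')
  pos 10: 'a' -> no (next='a')
  pos 11: 'a' -> no (next='a')
  pos 12: 'a' -> MATCH (next='b')
Matching positions: [4, 12]
Count: 2

2


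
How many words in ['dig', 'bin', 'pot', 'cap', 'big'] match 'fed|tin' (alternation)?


Alternation 'fed|tin' matches either 'fed' or 'tin'.
Checking each word:
  'dig' -> no
  'bin' -> no
  'pot' -> no
  'cap' -> no
  'big' -> no
Matches: []
Count: 0

0


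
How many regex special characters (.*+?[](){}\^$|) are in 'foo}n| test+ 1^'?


Regex special characters are: . * + ? [ ] ( ) { } \ ^ $ |
Scanning 'foo}n| test+ 1^':
  pos 3: '}' -> SPECIAL
  pos 5: '|' -> SPECIAL
  pos 11: '+' -> SPECIAL
  pos 14: '^' -> SPECIAL
Special chars found: ['}', '|', '+', '^']
Total: 4

4


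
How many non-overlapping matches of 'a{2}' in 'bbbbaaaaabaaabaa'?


Pattern 'a{2}' matches exactly 2 consecutive a's (greedy, non-overlapping).
String: 'bbbbaaaaabaaabaa'
Scanning for runs of a's:
  Run at pos 4: 'aaaaa' (length 5) -> 2 match(es)
  Run at pos 10: 'aaa' (length 3) -> 1 match(es)
  Run at pos 14: 'aa' (length 2) -> 1 match(es)
Matches found: ['aa', 'aa', 'aa', 'aa']
Total: 4

4


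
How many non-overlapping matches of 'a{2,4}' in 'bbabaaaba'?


Pattern 'a{2,4}' matches between 2 and 4 consecutive a's (greedy).
String: 'bbabaaaba'
Finding runs of a's and applying greedy matching:
  Run at pos 2: 'a' (length 1)
  Run at pos 4: 'aaa' (length 3)
  Run at pos 8: 'a' (length 1)
Matches: ['aaa']
Count: 1

1


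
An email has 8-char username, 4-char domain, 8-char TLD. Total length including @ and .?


An email address has format: username@domain.tld
Username length: 8
'@' character: 1
Domain length: 4
'.' character: 1
TLD length: 8
Total = 8 + 1 + 4 + 1 + 8 = 22

22


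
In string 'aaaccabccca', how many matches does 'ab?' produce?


Pattern 'ab?' matches 'a' optionally followed by 'b'.
String: 'aaaccabccca'
Scanning left to right for 'a' then checking next char:
  Match 1: 'a' (a not followed by b)
  Match 2: 'a' (a not followed by b)
  Match 3: 'a' (a not followed by b)
  Match 4: 'ab' (a followed by b)
  Match 5: 'a' (a not followed by b)
Total matches: 5

5


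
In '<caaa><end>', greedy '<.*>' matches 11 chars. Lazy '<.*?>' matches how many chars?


Greedy '<.*>' tries to match as MUCH as possible.
Lazy '<.*?>' tries to match as LITTLE as possible.

String: '<caaa><end>'
Greedy '<.*>' starts at first '<' and extends to the LAST '>': '<caaa><end>' (11 chars)
Lazy '<.*?>' starts at first '<' and stops at the FIRST '>': '<caaa>' (6 chars)

6


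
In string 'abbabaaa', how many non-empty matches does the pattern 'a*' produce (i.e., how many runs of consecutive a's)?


Pattern 'a*' matches zero or more a's. We want non-empty runs of consecutive a's.
String: 'abbabaaa'
Walking through the string to find runs of a's:
  Run 1: positions 0-0 -> 'a'
  Run 2: positions 3-3 -> 'a'
  Run 3: positions 5-7 -> 'aaa'
Non-empty runs found: ['a', 'a', 'aaa']
Count: 3

3


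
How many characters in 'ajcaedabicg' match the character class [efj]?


Character class [efj] matches any of: {e, f, j}
Scanning string 'ajcaedabicg' character by character:
  pos 0: 'a' -> no
  pos 1: 'j' -> MATCH
  pos 2: 'c' -> no
  pos 3: 'a' -> no
  pos 4: 'e' -> MATCH
  pos 5: 'd' -> no
  pos 6: 'a' -> no
  pos 7: 'b' -> no
  pos 8: 'i' -> no
  pos 9: 'c' -> no
  pos 10: 'g' -> no
Total matches: 2

2


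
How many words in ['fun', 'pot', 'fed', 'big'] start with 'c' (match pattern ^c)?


Pattern ^c anchors to start of word. Check which words begin with 'c':
  'fun' -> no
  'pot' -> no
  'fed' -> no
  'big' -> no
Matching words: []
Count: 0

0


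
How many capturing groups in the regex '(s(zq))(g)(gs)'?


To count capturing groups, count each '(' that starts a group.
Pattern: '(s(zq))(g)(gs)'
Walking through the pattern:
  Position 0: '(' -> group #1
  Position 2: '(' -> group #2
  Position 7: '(' -> group #3
  Position 10: '(' -> group #4
Total capturing groups: 4

4


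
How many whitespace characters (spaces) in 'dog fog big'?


\s matches whitespace characters (spaces, tabs, etc.).
Text: 'dog fog big'
This text has 3 words separated by spaces.
Number of spaces = number of words - 1 = 3 - 1 = 2

2


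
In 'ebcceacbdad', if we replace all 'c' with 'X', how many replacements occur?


re.sub('c', 'X', text) replaces every occurrence of 'c' with 'X'.
Text: 'ebcceacbdad'
Scanning for 'c':
  pos 2: 'c' -> replacement #1
  pos 3: 'c' -> replacement #2
  pos 6: 'c' -> replacement #3
Total replacements: 3

3


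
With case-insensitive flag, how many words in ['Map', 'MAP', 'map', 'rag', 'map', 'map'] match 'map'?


Case-insensitive matching: compare each word's lowercase form to 'map'.
  'Map' -> lower='map' -> MATCH
  'MAP' -> lower='map' -> MATCH
  'map' -> lower='map' -> MATCH
  'rag' -> lower='rag' -> no
  'map' -> lower='map' -> MATCH
  'map' -> lower='map' -> MATCH
Matches: ['Map', 'MAP', 'map', 'map', 'map']
Count: 5

5


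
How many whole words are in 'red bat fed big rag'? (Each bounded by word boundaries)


Word boundaries (\b) mark the start/end of each word.
Text: 'red bat fed big rag'
Splitting by whitespace:
  Word 1: 'red'
  Word 2: 'bat'
  Word 3: 'fed'
  Word 4: 'big'
  Word 5: 'rag'
Total whole words: 5

5


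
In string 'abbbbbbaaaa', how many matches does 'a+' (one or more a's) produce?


Pattern 'a+' matches one or more consecutive a's.
String: 'abbbbbbaaaa'
Scanning for runs of a:
  Match 1: 'a' (length 1)
  Match 2: 'aaaa' (length 4)
Total matches: 2

2


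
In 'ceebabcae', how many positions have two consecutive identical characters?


Looking for consecutive identical characters in 'ceebabcae':
  pos 0-1: 'c' vs 'e' -> different
  pos 1-2: 'e' vs 'e' -> MATCH ('ee')
  pos 2-3: 'e' vs 'b' -> different
  pos 3-4: 'b' vs 'a' -> different
  pos 4-5: 'a' vs 'b' -> different
  pos 5-6: 'b' vs 'c' -> different
  pos 6-7: 'c' vs 'a' -> different
  pos 7-8: 'a' vs 'e' -> different
Consecutive identical pairs: ['ee']
Count: 1

1


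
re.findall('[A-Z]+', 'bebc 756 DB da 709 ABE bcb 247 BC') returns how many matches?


Pattern '[A-Z]+' finds one or more uppercase letters.
Text: 'bebc 756 DB da 709 ABE bcb 247 BC'
Scanning for matches:
  Match 1: 'DB'
  Match 2: 'ABE'
  Match 3: 'BC'
Total matches: 3

3


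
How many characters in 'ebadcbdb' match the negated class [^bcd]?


Negated class [^bcd] matches any char NOT in {b, c, d}
Scanning 'ebadcbdb':
  pos 0: 'e' -> MATCH
  pos 1: 'b' -> no (excluded)
  pos 2: 'a' -> MATCH
  pos 3: 'd' -> no (excluded)
  pos 4: 'c' -> no (excluded)
  pos 5: 'b' -> no (excluded)
  pos 6: 'd' -> no (excluded)
  pos 7: 'b' -> no (excluded)
Total matches: 2

2


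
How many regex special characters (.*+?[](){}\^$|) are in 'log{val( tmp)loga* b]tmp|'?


Regex special characters are: . * + ? [ ] ( ) { } \ ^ $ |
Scanning 'log{val( tmp)loga* b]tmp|':
  pos 3: '{' -> SPECIAL
  pos 7: '(' -> SPECIAL
  pos 12: ')' -> SPECIAL
  pos 17: '*' -> SPECIAL
  pos 20: ']' -> SPECIAL
  pos 24: '|' -> SPECIAL
Special chars found: ['{', '(', ')', '*', ']', '|']
Total: 6

6


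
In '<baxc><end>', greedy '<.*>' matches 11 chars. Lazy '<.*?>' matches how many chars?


Greedy '<.*>' tries to match as MUCH as possible.
Lazy '<.*?>' tries to match as LITTLE as possible.

String: '<baxc><end>'
Greedy '<.*>' starts at first '<' and extends to the LAST '>': '<baxc><end>' (11 chars)
Lazy '<.*?>' starts at first '<' and stops at the FIRST '>': '<baxc>' (6 chars)

6


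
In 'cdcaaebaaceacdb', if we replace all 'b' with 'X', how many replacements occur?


re.sub('b', 'X', text) replaces every occurrence of 'b' with 'X'.
Text: 'cdcaaebaaceacdb'
Scanning for 'b':
  pos 6: 'b' -> replacement #1
  pos 14: 'b' -> replacement #2
Total replacements: 2

2


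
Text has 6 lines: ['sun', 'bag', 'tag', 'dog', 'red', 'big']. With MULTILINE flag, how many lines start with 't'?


With MULTILINE flag, ^ matches the start of each line.
Lines: ['sun', 'bag', 'tag', 'dog', 'red', 'big']
Checking which lines start with 't':
  Line 1: 'sun' -> no
  Line 2: 'bag' -> no
  Line 3: 'tag' -> MATCH
  Line 4: 'dog' -> no
  Line 5: 'red' -> no
  Line 6: 'big' -> no
Matching lines: ['tag']
Count: 1

1


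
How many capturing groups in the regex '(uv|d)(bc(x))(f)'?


To count capturing groups, count each '(' that starts a group.
Pattern: '(uv|d)(bc(x))(f)'
Walking through the pattern:
  Position 0: '(' -> group #1
  Position 6: '(' -> group #2
  Position 9: '(' -> group #3
  Position 13: '(' -> group #4
Total capturing groups: 4

4


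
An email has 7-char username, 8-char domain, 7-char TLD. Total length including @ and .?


An email address has format: username@domain.tld
Username length: 7
'@' character: 1
Domain length: 8
'.' character: 1
TLD length: 7
Total = 7 + 1 + 8 + 1 + 7 = 24

24


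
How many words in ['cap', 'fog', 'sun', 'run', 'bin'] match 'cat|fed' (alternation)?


Alternation 'cat|fed' matches either 'cat' or 'fed'.
Checking each word:
  'cap' -> no
  'fog' -> no
  'sun' -> no
  'run' -> no
  'bin' -> no
Matches: []
Count: 0

0


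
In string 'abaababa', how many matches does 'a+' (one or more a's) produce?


Pattern 'a+' matches one or more consecutive a's.
String: 'abaababa'
Scanning for runs of a:
  Match 1: 'a' (length 1)
  Match 2: 'aa' (length 2)
  Match 3: 'a' (length 1)
  Match 4: 'a' (length 1)
Total matches: 4

4


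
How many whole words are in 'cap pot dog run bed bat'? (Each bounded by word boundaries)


Word boundaries (\b) mark the start/end of each word.
Text: 'cap pot dog run bed bat'
Splitting by whitespace:
  Word 1: 'cap'
  Word 2: 'pot'
  Word 3: 'dog'
  Word 4: 'run'
  Word 5: 'bed'
  Word 6: 'bat'
Total whole words: 6

6


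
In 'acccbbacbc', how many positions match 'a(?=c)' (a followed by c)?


Lookahead 'a(?=c)' matches 'a' only when followed by 'c'.
String: 'acccbbacbc'
Checking each position where char is 'a':
  pos 0: 'a' -> MATCH (next='c')
  pos 6: 'a' -> MATCH (next='c')
Matching positions: [0, 6]
Count: 2

2


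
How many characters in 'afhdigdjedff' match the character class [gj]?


Character class [gj] matches any of: {g, j}
Scanning string 'afhdigdjedff' character by character:
  pos 0: 'a' -> no
  pos 1: 'f' -> no
  pos 2: 'h' -> no
  pos 3: 'd' -> no
  pos 4: 'i' -> no
  pos 5: 'g' -> MATCH
  pos 6: 'd' -> no
  pos 7: 'j' -> MATCH
  pos 8: 'e' -> no
  pos 9: 'd' -> no
  pos 10: 'f' -> no
  pos 11: 'f' -> no
Total matches: 2

2


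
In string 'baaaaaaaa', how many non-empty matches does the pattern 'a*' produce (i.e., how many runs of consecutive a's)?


Pattern 'a*' matches zero or more a's. We want non-empty runs of consecutive a's.
String: 'baaaaaaaa'
Walking through the string to find runs of a's:
  Run 1: positions 1-8 -> 'aaaaaaaa'
Non-empty runs found: ['aaaaaaaa']
Count: 1

1


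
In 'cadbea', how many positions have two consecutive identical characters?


Looking for consecutive identical characters in 'cadbea':
  pos 0-1: 'c' vs 'a' -> different
  pos 1-2: 'a' vs 'd' -> different
  pos 2-3: 'd' vs 'b' -> different
  pos 3-4: 'b' vs 'e' -> different
  pos 4-5: 'e' vs 'a' -> different
Consecutive identical pairs: []
Count: 0

0


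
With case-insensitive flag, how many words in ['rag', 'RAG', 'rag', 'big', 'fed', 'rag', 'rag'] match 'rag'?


Case-insensitive matching: compare each word's lowercase form to 'rag'.
  'rag' -> lower='rag' -> MATCH
  'RAG' -> lower='rag' -> MATCH
  'rag' -> lower='rag' -> MATCH
  'big' -> lower='big' -> no
  'fed' -> lower='fed' -> no
  'rag' -> lower='rag' -> MATCH
  'rag' -> lower='rag' -> MATCH
Matches: ['rag', 'RAG', 'rag', 'rag', 'rag']
Count: 5

5


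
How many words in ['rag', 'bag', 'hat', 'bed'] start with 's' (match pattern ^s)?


Pattern ^s anchors to start of word. Check which words begin with 's':
  'rag' -> no
  'bag' -> no
  'hat' -> no
  'bed' -> no
Matching words: []
Count: 0

0


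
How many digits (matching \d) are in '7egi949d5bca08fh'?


\d matches any digit 0-9.
Scanning '7egi949d5bca08fh':
  pos 0: '7' -> DIGIT
  pos 4: '9' -> DIGIT
  pos 5: '4' -> DIGIT
  pos 6: '9' -> DIGIT
  pos 8: '5' -> DIGIT
  pos 12: '0' -> DIGIT
  pos 13: '8' -> DIGIT
Digits found: ['7', '9', '4', '9', '5', '0', '8']
Total: 7

7


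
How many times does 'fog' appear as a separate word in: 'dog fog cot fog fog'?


Scanning each word for exact match 'fog':
  Word 1: 'dog' -> no
  Word 2: 'fog' -> MATCH
  Word 3: 'cot' -> no
  Word 4: 'fog' -> MATCH
  Word 5: 'fog' -> MATCH
Total matches: 3

3


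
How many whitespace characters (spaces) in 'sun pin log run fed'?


\s matches whitespace characters (spaces, tabs, etc.).
Text: 'sun pin log run fed'
This text has 5 words separated by spaces.
Number of spaces = number of words - 1 = 5 - 1 = 4

4


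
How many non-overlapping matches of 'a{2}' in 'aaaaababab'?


Pattern 'a{2}' matches exactly 2 consecutive a's (greedy, non-overlapping).
String: 'aaaaababab'
Scanning for runs of a's:
  Run at pos 0: 'aaaaa' (length 5) -> 2 match(es)
  Run at pos 6: 'a' (length 1) -> 0 match(es)
  Run at pos 8: 'a' (length 1) -> 0 match(es)
Matches found: ['aa', 'aa']
Total: 2

2


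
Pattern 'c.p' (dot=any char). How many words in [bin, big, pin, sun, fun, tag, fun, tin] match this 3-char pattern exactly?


Pattern 'c.p' means: starts with 'c', any single char, ends with 'p'.
Checking each word (must be exactly 3 chars):
  'bin' (len=3): no
  'big' (len=3): no
  'pin' (len=3): no
  'sun' (len=3): no
  'fun' (len=3): no
  'tag' (len=3): no
  'fun' (len=3): no
  'tin' (len=3): no
Matching words: []
Total: 0

0


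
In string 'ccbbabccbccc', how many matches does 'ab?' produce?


Pattern 'ab?' matches 'a' optionally followed by 'b'.
String: 'ccbbabccbccc'
Scanning left to right for 'a' then checking next char:
  Match 1: 'ab' (a followed by b)
Total matches: 1

1


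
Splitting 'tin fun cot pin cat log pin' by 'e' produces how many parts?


Splitting by 'e' breaks the string at each occurrence of the separator.
Text: 'tin fun cot pin cat log pin'
Parts after split:
  Part 1: 'tin fun cot pin cat log pin'
Total parts: 1

1


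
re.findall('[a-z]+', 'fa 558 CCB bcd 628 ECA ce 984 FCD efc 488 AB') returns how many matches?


Pattern '[a-z]+' finds one or more lowercase letters.
Text: 'fa 558 CCB bcd 628 ECA ce 984 FCD efc 488 AB'
Scanning for matches:
  Match 1: 'fa'
  Match 2: 'bcd'
  Match 3: 'ce'
  Match 4: 'efc'
Total matches: 4

4


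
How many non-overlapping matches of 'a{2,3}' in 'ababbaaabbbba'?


Pattern 'a{2,3}' matches between 2 and 3 consecutive a's (greedy).
String: 'ababbaaabbbba'
Finding runs of a's and applying greedy matching:
  Run at pos 0: 'a' (length 1)
  Run at pos 2: 'a' (length 1)
  Run at pos 5: 'aaa' (length 3)
  Run at pos 12: 'a' (length 1)
Matches: ['aaa']
Count: 1

1


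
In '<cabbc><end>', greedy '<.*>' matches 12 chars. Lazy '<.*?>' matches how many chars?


Greedy '<.*>' tries to match as MUCH as possible.
Lazy '<.*?>' tries to match as LITTLE as possible.

String: '<cabbc><end>'
Greedy '<.*>' starts at first '<' and extends to the LAST '>': '<cabbc><end>' (12 chars)
Lazy '<.*?>' starts at first '<' and stops at the FIRST '>': '<cabbc>' (7 chars)

7


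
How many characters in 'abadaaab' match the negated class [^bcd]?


Negated class [^bcd] matches any char NOT in {b, c, d}
Scanning 'abadaaab':
  pos 0: 'a' -> MATCH
  pos 1: 'b' -> no (excluded)
  pos 2: 'a' -> MATCH
  pos 3: 'd' -> no (excluded)
  pos 4: 'a' -> MATCH
  pos 5: 'a' -> MATCH
  pos 6: 'a' -> MATCH
  pos 7: 'b' -> no (excluded)
Total matches: 5

5


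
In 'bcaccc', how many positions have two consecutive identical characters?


Looking for consecutive identical characters in 'bcaccc':
  pos 0-1: 'b' vs 'c' -> different
  pos 1-2: 'c' vs 'a' -> different
  pos 2-3: 'a' vs 'c' -> different
  pos 3-4: 'c' vs 'c' -> MATCH ('cc')
  pos 4-5: 'c' vs 'c' -> MATCH ('cc')
Consecutive identical pairs: ['cc', 'cc']
Count: 2

2


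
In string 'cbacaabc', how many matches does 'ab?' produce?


Pattern 'ab?' matches 'a' optionally followed by 'b'.
String: 'cbacaabc'
Scanning left to right for 'a' then checking next char:
  Match 1: 'a' (a not followed by b)
  Match 2: 'a' (a not followed by b)
  Match 3: 'ab' (a followed by b)
Total matches: 3

3


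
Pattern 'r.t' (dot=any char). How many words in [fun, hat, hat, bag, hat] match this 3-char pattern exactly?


Pattern 'r.t' means: starts with 'r', any single char, ends with 't'.
Checking each word (must be exactly 3 chars):
  'fun' (len=3): no
  'hat' (len=3): no
  'hat' (len=3): no
  'bag' (len=3): no
  'hat' (len=3): no
Matching words: []
Total: 0

0


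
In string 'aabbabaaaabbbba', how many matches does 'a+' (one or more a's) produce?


Pattern 'a+' matches one or more consecutive a's.
String: 'aabbabaaaabbbba'
Scanning for runs of a:
  Match 1: 'aa' (length 2)
  Match 2: 'a' (length 1)
  Match 3: 'aaaa' (length 4)
  Match 4: 'a' (length 1)
Total matches: 4

4


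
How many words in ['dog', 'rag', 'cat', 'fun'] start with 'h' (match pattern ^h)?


Pattern ^h anchors to start of word. Check which words begin with 'h':
  'dog' -> no
  'rag' -> no
  'cat' -> no
  'fun' -> no
Matching words: []
Count: 0

0


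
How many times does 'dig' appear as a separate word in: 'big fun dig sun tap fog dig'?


Scanning each word for exact match 'dig':
  Word 1: 'big' -> no
  Word 2: 'fun' -> no
  Word 3: 'dig' -> MATCH
  Word 4: 'sun' -> no
  Word 5: 'tap' -> no
  Word 6: 'fog' -> no
  Word 7: 'dig' -> MATCH
Total matches: 2

2


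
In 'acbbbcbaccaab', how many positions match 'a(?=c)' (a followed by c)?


Lookahead 'a(?=c)' matches 'a' only when followed by 'c'.
String: 'acbbbcbaccaab'
Checking each position where char is 'a':
  pos 0: 'a' -> MATCH (next='c')
  pos 7: 'a' -> MATCH (next='c')
  pos 10: 'a' -> no (next='a')
  pos 11: 'a' -> no (next='b')
Matching positions: [0, 7]
Count: 2

2


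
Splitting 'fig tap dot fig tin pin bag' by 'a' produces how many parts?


Splitting by 'a' breaks the string at each occurrence of the separator.
Text: 'fig tap dot fig tin pin bag'
Parts after split:
  Part 1: 'fig t'
  Part 2: 'p dot fig tin pin b'
  Part 3: 'g'
Total parts: 3

3


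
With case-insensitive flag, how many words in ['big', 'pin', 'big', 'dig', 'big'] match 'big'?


Case-insensitive matching: compare each word's lowercase form to 'big'.
  'big' -> lower='big' -> MATCH
  'pin' -> lower='pin' -> no
  'big' -> lower='big' -> MATCH
  'dig' -> lower='dig' -> no
  'big' -> lower='big' -> MATCH
Matches: ['big', 'big', 'big']
Count: 3

3


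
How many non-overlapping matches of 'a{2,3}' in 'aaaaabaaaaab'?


Pattern 'a{2,3}' matches between 2 and 3 consecutive a's (greedy).
String: 'aaaaabaaaaab'
Finding runs of a's and applying greedy matching:
  Run at pos 0: 'aaaaa' (length 5)
  Run at pos 6: 'aaaaa' (length 5)
Matches: ['aaa', 'aa', 'aaa', 'aa']
Count: 4

4


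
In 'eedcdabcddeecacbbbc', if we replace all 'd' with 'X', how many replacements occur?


re.sub('d', 'X', text) replaces every occurrence of 'd' with 'X'.
Text: 'eedcdabcddeecacbbbc'
Scanning for 'd':
  pos 2: 'd' -> replacement #1
  pos 4: 'd' -> replacement #2
  pos 8: 'd' -> replacement #3
  pos 9: 'd' -> replacement #4
Total replacements: 4

4


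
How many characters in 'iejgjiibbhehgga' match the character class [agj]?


Character class [agj] matches any of: {a, g, j}
Scanning string 'iejgjiibbhehgga' character by character:
  pos 0: 'i' -> no
  pos 1: 'e' -> no
  pos 2: 'j' -> MATCH
  pos 3: 'g' -> MATCH
  pos 4: 'j' -> MATCH
  pos 5: 'i' -> no
  pos 6: 'i' -> no
  pos 7: 'b' -> no
  pos 8: 'b' -> no
  pos 9: 'h' -> no
  pos 10: 'e' -> no
  pos 11: 'h' -> no
  pos 12: 'g' -> MATCH
  pos 13: 'g' -> MATCH
  pos 14: 'a' -> MATCH
Total matches: 6

6


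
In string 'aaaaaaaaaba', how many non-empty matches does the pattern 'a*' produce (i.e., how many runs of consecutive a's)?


Pattern 'a*' matches zero or more a's. We want non-empty runs of consecutive a's.
String: 'aaaaaaaaaba'
Walking through the string to find runs of a's:
  Run 1: positions 0-8 -> 'aaaaaaaaa'
  Run 2: positions 10-10 -> 'a'
Non-empty runs found: ['aaaaaaaaa', 'a']
Count: 2

2


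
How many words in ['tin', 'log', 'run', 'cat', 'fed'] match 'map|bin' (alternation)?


Alternation 'map|bin' matches either 'map' or 'bin'.
Checking each word:
  'tin' -> no
  'log' -> no
  'run' -> no
  'cat' -> no
  'fed' -> no
Matches: []
Count: 0

0


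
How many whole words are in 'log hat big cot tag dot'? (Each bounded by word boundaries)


Word boundaries (\b) mark the start/end of each word.
Text: 'log hat big cot tag dot'
Splitting by whitespace:
  Word 1: 'log'
  Word 2: 'hat'
  Word 3: 'big'
  Word 4: 'cot'
  Word 5: 'tag'
  Word 6: 'dot'
Total whole words: 6

6


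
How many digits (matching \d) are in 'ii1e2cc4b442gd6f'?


\d matches any digit 0-9.
Scanning 'ii1e2cc4b442gd6f':
  pos 2: '1' -> DIGIT
  pos 4: '2' -> DIGIT
  pos 7: '4' -> DIGIT
  pos 9: '4' -> DIGIT
  pos 10: '4' -> DIGIT
  pos 11: '2' -> DIGIT
  pos 14: '6' -> DIGIT
Digits found: ['1', '2', '4', '4', '4', '2', '6']
Total: 7

7


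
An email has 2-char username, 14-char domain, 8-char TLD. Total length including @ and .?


An email address has format: username@domain.tld
Username length: 2
'@' character: 1
Domain length: 14
'.' character: 1
TLD length: 8
Total = 2 + 1 + 14 + 1 + 8 = 26

26


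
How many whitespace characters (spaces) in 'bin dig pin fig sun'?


\s matches whitespace characters (spaces, tabs, etc.).
Text: 'bin dig pin fig sun'
This text has 5 words separated by spaces.
Number of spaces = number of words - 1 = 5 - 1 = 4

4


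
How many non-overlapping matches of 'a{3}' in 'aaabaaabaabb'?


Pattern 'a{3}' matches exactly 3 consecutive a's (greedy, non-overlapping).
String: 'aaabaaabaabb'
Scanning for runs of a's:
  Run at pos 0: 'aaa' (length 3) -> 1 match(es)
  Run at pos 4: 'aaa' (length 3) -> 1 match(es)
  Run at pos 8: 'aa' (length 2) -> 0 match(es)
Matches found: ['aaa', 'aaa']
Total: 2

2


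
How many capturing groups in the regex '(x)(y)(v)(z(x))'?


To count capturing groups, count each '(' that starts a group.
Pattern: '(x)(y)(v)(z(x))'
Walking through the pattern:
  Position 0: '(' -> group #1
  Position 3: '(' -> group #2
  Position 6: '(' -> group #3
  Position 9: '(' -> group #4
  Position 11: '(' -> group #5
Total capturing groups: 5

5


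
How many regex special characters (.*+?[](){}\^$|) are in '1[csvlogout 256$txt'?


Regex special characters are: . * + ? [ ] ( ) { } \ ^ $ |
Scanning '1[csvlogout 256$txt':
  pos 1: '[' -> SPECIAL
  pos 15: '$' -> SPECIAL
Special chars found: ['[', '$']
Total: 2

2


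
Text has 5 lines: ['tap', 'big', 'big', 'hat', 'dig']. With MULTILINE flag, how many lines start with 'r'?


With MULTILINE flag, ^ matches the start of each line.
Lines: ['tap', 'big', 'big', 'hat', 'dig']
Checking which lines start with 'r':
  Line 1: 'tap' -> no
  Line 2: 'big' -> no
  Line 3: 'big' -> no
  Line 4: 'hat' -> no
  Line 5: 'dig' -> no
Matching lines: []
Count: 0

0


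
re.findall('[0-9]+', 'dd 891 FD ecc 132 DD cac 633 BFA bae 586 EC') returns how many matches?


Pattern '[0-9]+' finds one or more digits.
Text: 'dd 891 FD ecc 132 DD cac 633 BFA bae 586 EC'
Scanning for matches:
  Match 1: '891'
  Match 2: '132'
  Match 3: '633'
  Match 4: '586'
Total matches: 4

4


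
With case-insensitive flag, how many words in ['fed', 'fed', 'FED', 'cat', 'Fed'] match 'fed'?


Case-insensitive matching: compare each word's lowercase form to 'fed'.
  'fed' -> lower='fed' -> MATCH
  'fed' -> lower='fed' -> MATCH
  'FED' -> lower='fed' -> MATCH
  'cat' -> lower='cat' -> no
  'Fed' -> lower='fed' -> MATCH
Matches: ['fed', 'fed', 'FED', 'Fed']
Count: 4

4


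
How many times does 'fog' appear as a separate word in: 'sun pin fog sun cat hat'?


Scanning each word for exact match 'fog':
  Word 1: 'sun' -> no
  Word 2: 'pin' -> no
  Word 3: 'fog' -> MATCH
  Word 4: 'sun' -> no
  Word 5: 'cat' -> no
  Word 6: 'hat' -> no
Total matches: 1

1


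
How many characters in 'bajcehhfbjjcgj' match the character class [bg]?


Character class [bg] matches any of: {b, g}
Scanning string 'bajcehhfbjjcgj' character by character:
  pos 0: 'b' -> MATCH
  pos 1: 'a' -> no
  pos 2: 'j' -> no
  pos 3: 'c' -> no
  pos 4: 'e' -> no
  pos 5: 'h' -> no
  pos 6: 'h' -> no
  pos 7: 'f' -> no
  pos 8: 'b' -> MATCH
  pos 9: 'j' -> no
  pos 10: 'j' -> no
  pos 11: 'c' -> no
  pos 12: 'g' -> MATCH
  pos 13: 'j' -> no
Total matches: 3

3


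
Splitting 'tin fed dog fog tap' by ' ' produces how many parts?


Splitting by ' ' breaks the string at each occurrence of the separator.
Text: 'tin fed dog fog tap'
Parts after split:
  Part 1: 'tin'
  Part 2: 'fed'
  Part 3: 'dog'
  Part 4: 'fog'
  Part 5: 'tap'
Total parts: 5

5


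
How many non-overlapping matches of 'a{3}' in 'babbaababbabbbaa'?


Pattern 'a{3}' matches exactly 3 consecutive a's (greedy, non-overlapping).
String: 'babbaababbabbbaa'
Scanning for runs of a's:
  Run at pos 1: 'a' (length 1) -> 0 match(es)
  Run at pos 4: 'aa' (length 2) -> 0 match(es)
  Run at pos 7: 'a' (length 1) -> 0 match(es)
  Run at pos 10: 'a' (length 1) -> 0 match(es)
  Run at pos 14: 'aa' (length 2) -> 0 match(es)
Matches found: []
Total: 0

0


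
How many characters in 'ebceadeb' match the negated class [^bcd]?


Negated class [^bcd] matches any char NOT in {b, c, d}
Scanning 'ebceadeb':
  pos 0: 'e' -> MATCH
  pos 1: 'b' -> no (excluded)
  pos 2: 'c' -> no (excluded)
  pos 3: 'e' -> MATCH
  pos 4: 'a' -> MATCH
  pos 5: 'd' -> no (excluded)
  pos 6: 'e' -> MATCH
  pos 7: 'b' -> no (excluded)
Total matches: 4

4


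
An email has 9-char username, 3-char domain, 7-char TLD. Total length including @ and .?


An email address has format: username@domain.tld
Username length: 9
'@' character: 1
Domain length: 3
'.' character: 1
TLD length: 7
Total = 9 + 1 + 3 + 1 + 7 = 21

21


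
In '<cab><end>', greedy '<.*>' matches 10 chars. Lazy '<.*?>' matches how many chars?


Greedy '<.*>' tries to match as MUCH as possible.
Lazy '<.*?>' tries to match as LITTLE as possible.

String: '<cab><end>'
Greedy '<.*>' starts at first '<' and extends to the LAST '>': '<cab><end>' (10 chars)
Lazy '<.*?>' starts at first '<' and stops at the FIRST '>': '<cab>' (5 chars)

5


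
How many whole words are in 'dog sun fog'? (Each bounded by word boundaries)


Word boundaries (\b) mark the start/end of each word.
Text: 'dog sun fog'
Splitting by whitespace:
  Word 1: 'dog'
  Word 2: 'sun'
  Word 3: 'fog'
Total whole words: 3

3


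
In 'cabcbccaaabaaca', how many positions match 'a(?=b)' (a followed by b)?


Lookahead 'a(?=b)' matches 'a' only when followed by 'b'.
String: 'cabcbccaaabaaca'
Checking each position where char is 'a':
  pos 1: 'a' -> MATCH (next='b')
  pos 7: 'a' -> no (next='a')
  pos 8: 'a' -> no (next='a')
  pos 9: 'a' -> MATCH (next='b')
  pos 11: 'a' -> no (next='a')
  pos 12: 'a' -> no (next='c')
Matching positions: [1, 9]
Count: 2

2


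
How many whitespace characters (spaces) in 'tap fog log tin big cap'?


\s matches whitespace characters (spaces, tabs, etc.).
Text: 'tap fog log tin big cap'
This text has 6 words separated by spaces.
Number of spaces = number of words - 1 = 6 - 1 = 5

5


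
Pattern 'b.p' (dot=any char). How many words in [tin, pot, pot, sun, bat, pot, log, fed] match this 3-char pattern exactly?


Pattern 'b.p' means: starts with 'b', any single char, ends with 'p'.
Checking each word (must be exactly 3 chars):
  'tin' (len=3): no
  'pot' (len=3): no
  'pot' (len=3): no
  'sun' (len=3): no
  'bat' (len=3): no
  'pot' (len=3): no
  'log' (len=3): no
  'fed' (len=3): no
Matching words: []
Total: 0

0


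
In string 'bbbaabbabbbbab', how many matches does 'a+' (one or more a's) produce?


Pattern 'a+' matches one or more consecutive a's.
String: 'bbbaabbabbbbab'
Scanning for runs of a:
  Match 1: 'aa' (length 2)
  Match 2: 'a' (length 1)
  Match 3: 'a' (length 1)
Total matches: 3

3


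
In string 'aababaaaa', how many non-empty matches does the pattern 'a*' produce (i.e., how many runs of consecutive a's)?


Pattern 'a*' matches zero or more a's. We want non-empty runs of consecutive a's.
String: 'aababaaaa'
Walking through the string to find runs of a's:
  Run 1: positions 0-1 -> 'aa'
  Run 2: positions 3-3 -> 'a'
  Run 3: positions 5-8 -> 'aaaa'
Non-empty runs found: ['aa', 'a', 'aaaa']
Count: 3

3


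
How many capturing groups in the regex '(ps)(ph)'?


To count capturing groups, count each '(' that starts a group.
Pattern: '(ps)(ph)'
Walking through the pattern:
  Position 0: '(' -> group #1
  Position 4: '(' -> group #2
Total capturing groups: 2

2


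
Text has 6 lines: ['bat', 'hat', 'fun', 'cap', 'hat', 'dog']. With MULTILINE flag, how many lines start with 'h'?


With MULTILINE flag, ^ matches the start of each line.
Lines: ['bat', 'hat', 'fun', 'cap', 'hat', 'dog']
Checking which lines start with 'h':
  Line 1: 'bat' -> no
  Line 2: 'hat' -> MATCH
  Line 3: 'fun' -> no
  Line 4: 'cap' -> no
  Line 5: 'hat' -> MATCH
  Line 6: 'dog' -> no
Matching lines: ['hat', 'hat']
Count: 2

2


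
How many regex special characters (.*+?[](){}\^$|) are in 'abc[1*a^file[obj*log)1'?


Regex special characters are: . * + ? [ ] ( ) { } \ ^ $ |
Scanning 'abc[1*a^file[obj*log)1':
  pos 3: '[' -> SPECIAL
  pos 5: '*' -> SPECIAL
  pos 7: '^' -> SPECIAL
  pos 12: '[' -> SPECIAL
  pos 16: '*' -> SPECIAL
  pos 20: ')' -> SPECIAL
Special chars found: ['[', '*', '^', '[', '*', ')']
Total: 6

6
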